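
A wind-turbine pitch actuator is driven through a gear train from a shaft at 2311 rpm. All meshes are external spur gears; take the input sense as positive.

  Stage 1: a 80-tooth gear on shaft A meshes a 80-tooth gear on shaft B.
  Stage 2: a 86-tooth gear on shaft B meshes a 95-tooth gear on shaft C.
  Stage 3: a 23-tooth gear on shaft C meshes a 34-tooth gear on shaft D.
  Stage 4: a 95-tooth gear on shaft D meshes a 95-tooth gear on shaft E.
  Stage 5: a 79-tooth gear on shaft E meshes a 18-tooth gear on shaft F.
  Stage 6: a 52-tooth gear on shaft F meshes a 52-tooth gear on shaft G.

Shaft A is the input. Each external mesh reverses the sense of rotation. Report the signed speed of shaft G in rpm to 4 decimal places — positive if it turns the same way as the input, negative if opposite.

Stage 1 [80T→80T]: ω = 2311.0000×80/80 = 2311.0000 rpm, dir flips to −; running = −2311.0000
Stage 2 [86T→95T]: ω = 2311.0000×86/95 = 2092.0632 rpm, dir flips to +; running = +2092.0632
Stage 3 [23T→34T]: ω = 2092.0632×23/34 = 1415.2192 rpm, dir flips to −; running = −1415.2192
Stage 4 [95T→95T]: ω = 1415.2192×95/95 = 1415.2192 rpm, dir flips to +; running = +1415.2192
Stage 5 [79T→18T]: ω = 1415.2192×79/18 = 6211.2398 rpm, dir flips to −; running = −6211.2398
Stage 6 [52T→52T]: ω = 6211.2398×52/52 = 6211.2398 rpm, dir flips to +; running = +6211.2398

+6211.2398 rpm (same as input, |ω| = 6211.2398 rpm)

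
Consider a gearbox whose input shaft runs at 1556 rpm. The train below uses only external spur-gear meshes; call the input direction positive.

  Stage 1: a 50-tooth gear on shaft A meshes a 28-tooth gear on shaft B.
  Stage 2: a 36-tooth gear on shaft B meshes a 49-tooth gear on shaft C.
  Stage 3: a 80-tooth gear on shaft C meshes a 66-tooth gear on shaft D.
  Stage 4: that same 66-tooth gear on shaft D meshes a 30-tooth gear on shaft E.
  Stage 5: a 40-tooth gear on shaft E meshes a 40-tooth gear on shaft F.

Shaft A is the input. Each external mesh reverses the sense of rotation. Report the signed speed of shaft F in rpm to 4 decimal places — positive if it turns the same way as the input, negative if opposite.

Stage 1 [50T→28T]: ω = 1556.0000×50/28 = 2778.5714 rpm, dir flips to −; running = −2778.5714
Stage 2 [36T→49T]: ω = 2778.5714×36/49 = 2041.3994 rpm, dir flips to +; running = +2041.3994
Stage 3 [80T→66T]: ω = 2041.3994×80/66 = 2474.4235 rpm, dir flips to −; running = −2474.4235
Stage 4 [66T→30T]: ω = 2474.4235×66/30 = 5443.7318 rpm, dir flips to +; running = +5443.7318
Stage 5 [40T→40T]: ω = 5443.7318×40/40 = 5443.7318 rpm, dir flips to −; running = −5443.7318

-5443.7318 rpm (opposite to input, |ω| = 5443.7318 rpm)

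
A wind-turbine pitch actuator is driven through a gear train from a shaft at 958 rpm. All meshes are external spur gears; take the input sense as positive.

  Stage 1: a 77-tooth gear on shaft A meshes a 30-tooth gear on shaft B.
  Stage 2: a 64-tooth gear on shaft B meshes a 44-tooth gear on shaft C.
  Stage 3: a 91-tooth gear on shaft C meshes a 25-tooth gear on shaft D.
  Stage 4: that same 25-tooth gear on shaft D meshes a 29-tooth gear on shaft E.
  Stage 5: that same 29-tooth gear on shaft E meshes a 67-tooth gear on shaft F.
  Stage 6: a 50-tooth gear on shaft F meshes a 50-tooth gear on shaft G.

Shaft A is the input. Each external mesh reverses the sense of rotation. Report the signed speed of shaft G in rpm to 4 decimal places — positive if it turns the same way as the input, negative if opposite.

Stage 1 [77T→30T]: ω = 958.0000×77/30 = 2458.8667 rpm, dir flips to −; running = −2458.8667
Stage 2 [64T→44T]: ω = 2458.8667×64/44 = 3576.5333 rpm, dir flips to +; running = +3576.5333
Stage 3 [91T→25T]: ω = 3576.5333×91/25 = 13018.5813 rpm, dir flips to −; running = −13018.5813
Stage 4 [25T→29T]: ω = 13018.5813×25/29 = 11222.9149 rpm, dir flips to +; running = +11222.9149
Stage 5 [29T→67T]: ω = 11222.9149×29/67 = 4857.6796 rpm, dir flips to −; running = −4857.6796
Stage 6 [50T→50T]: ω = 4857.6796×50/50 = 4857.6796 rpm, dir flips to +; running = +4857.6796

+4857.6796 rpm (same as input, |ω| = 4857.6796 rpm)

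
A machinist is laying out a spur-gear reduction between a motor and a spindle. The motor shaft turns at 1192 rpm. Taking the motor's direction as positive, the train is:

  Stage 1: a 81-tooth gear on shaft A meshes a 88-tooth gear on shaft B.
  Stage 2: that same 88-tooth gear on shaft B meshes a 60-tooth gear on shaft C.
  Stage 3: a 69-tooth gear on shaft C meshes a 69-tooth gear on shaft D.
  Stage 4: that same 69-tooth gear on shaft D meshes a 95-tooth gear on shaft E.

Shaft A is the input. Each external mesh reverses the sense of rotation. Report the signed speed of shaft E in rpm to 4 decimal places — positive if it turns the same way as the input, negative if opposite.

+1168.7874 rpm (same as input, |ω| = 1168.7874 rpm)

Stage 1 [81T→88T]: ω = 1192.0000×81/88 = 1097.1818 rpm, dir flips to −; running = −1097.1818
Stage 2 [88T→60T]: ω = 1097.1818×88/60 = 1609.2000 rpm, dir flips to +; running = +1609.2000
Stage 3 [69T→69T]: ω = 1609.2000×69/69 = 1609.2000 rpm, dir flips to −; running = −1609.2000
Stage 4 [69T→95T]: ω = 1609.2000×69/95 = 1168.7874 rpm, dir flips to +; running = +1168.7874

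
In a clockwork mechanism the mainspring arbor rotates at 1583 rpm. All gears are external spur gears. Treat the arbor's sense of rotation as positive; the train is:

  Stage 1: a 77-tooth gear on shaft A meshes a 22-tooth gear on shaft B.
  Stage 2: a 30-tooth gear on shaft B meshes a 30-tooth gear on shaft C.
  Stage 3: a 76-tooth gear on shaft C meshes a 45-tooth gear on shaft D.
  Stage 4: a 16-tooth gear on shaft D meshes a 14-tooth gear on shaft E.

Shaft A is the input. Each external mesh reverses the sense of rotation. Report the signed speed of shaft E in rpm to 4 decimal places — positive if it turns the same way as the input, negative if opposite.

Stage 1 [77T→22T]: ω = 1583.0000×77/22 = 5540.5000 rpm, dir flips to −; running = −5540.5000
Stage 2 [30T→30T]: ω = 5540.5000×30/30 = 5540.5000 rpm, dir flips to +; running = +5540.5000
Stage 3 [76T→45T]: ω = 5540.5000×76/45 = 9357.2889 rpm, dir flips to −; running = −9357.2889
Stage 4 [16T→14T]: ω = 9357.2889×16/14 = 10694.0444 rpm, dir flips to +; running = +10694.0444

+10694.0444 rpm (same as input, |ω| = 10694.0444 rpm)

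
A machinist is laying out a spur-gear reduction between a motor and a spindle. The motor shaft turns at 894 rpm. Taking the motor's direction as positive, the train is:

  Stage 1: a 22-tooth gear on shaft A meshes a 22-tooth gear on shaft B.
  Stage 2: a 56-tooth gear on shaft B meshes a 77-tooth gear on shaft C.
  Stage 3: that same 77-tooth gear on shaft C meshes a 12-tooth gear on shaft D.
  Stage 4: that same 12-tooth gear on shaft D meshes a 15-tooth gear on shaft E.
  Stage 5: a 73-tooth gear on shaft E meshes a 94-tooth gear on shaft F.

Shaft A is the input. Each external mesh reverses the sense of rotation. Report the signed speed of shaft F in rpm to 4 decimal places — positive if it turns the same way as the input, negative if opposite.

Stage 1 [22T→22T]: ω = 894.0000×22/22 = 894.0000 rpm, dir flips to −; running = −894.0000
Stage 2 [56T→77T]: ω = 894.0000×56/77 = 650.1818 rpm, dir flips to +; running = +650.1818
Stage 3 [77T→12T]: ω = 650.1818×77/12 = 4172.0000 rpm, dir flips to −; running = −4172.0000
Stage 4 [12T→15T]: ω = 4172.0000×12/15 = 3337.6000 rpm, dir flips to +; running = +3337.6000
Stage 5 [73T→94T]: ω = 3337.6000×73/94 = 2591.9660 rpm, dir flips to −; running = −2591.9660

-2591.9660 rpm (opposite to input, |ω| = 2591.9660 rpm)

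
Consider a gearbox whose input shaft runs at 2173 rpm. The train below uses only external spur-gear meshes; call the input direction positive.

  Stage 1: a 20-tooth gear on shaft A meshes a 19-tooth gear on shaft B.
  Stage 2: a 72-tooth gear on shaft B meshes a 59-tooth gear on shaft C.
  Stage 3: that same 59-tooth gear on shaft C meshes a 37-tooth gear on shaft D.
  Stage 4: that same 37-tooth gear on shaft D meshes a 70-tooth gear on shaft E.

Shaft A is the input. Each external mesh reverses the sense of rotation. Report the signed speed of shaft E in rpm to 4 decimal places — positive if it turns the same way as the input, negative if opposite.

Stage 1 [20T→19T]: ω = 2173.0000×20/19 = 2287.3684 rpm, dir flips to −; running = −2287.3684
Stage 2 [72T→59T]: ω = 2287.3684×72/59 = 2791.3649 rpm, dir flips to +; running = +2791.3649
Stage 3 [59T→37T]: ω = 2791.3649×59/37 = 4451.0953 rpm, dir flips to −; running = −4451.0953
Stage 4 [37T→70T]: ω = 4451.0953×37/70 = 2352.7218 rpm, dir flips to +; running = +2352.7218

+2352.7218 rpm (same as input, |ω| = 2352.7218 rpm)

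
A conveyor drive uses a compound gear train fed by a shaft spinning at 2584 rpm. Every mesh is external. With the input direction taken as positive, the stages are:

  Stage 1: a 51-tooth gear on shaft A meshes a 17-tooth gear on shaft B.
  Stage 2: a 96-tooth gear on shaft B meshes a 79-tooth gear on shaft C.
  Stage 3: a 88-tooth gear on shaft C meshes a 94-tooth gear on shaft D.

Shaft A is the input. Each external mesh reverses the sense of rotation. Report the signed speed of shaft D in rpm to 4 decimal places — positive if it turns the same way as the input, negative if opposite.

-8818.8656 rpm (opposite to input, |ω| = 8818.8656 rpm)

Stage 1 [51T→17T]: ω = 2584.0000×51/17 = 7752.0000 rpm, dir flips to −; running = −7752.0000
Stage 2 [96T→79T]: ω = 7752.0000×96/79 = 9420.1519 rpm, dir flips to +; running = +9420.1519
Stage 3 [88T→94T]: ω = 9420.1519×88/94 = 8818.8656 rpm, dir flips to −; running = −8818.8656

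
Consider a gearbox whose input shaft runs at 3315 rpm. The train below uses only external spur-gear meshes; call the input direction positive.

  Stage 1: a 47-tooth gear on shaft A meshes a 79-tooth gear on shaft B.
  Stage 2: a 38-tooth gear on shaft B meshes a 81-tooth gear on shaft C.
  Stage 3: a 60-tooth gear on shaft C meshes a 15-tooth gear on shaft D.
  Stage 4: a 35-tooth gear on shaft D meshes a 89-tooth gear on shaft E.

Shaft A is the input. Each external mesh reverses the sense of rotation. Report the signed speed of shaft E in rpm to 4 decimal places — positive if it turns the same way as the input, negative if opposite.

Stage 1 [47T→79T]: ω = 3315.0000×47/79 = 1972.2152 rpm, dir flips to −; running = −1972.2152
Stage 2 [38T→81T]: ω = 1972.2152×38/81 = 925.2368 rpm, dir flips to +; running = +925.2368
Stage 3 [60T→15T]: ω = 925.2368×60/15 = 3700.9470 rpm, dir flips to −; running = −3700.9470
Stage 4 [35T→89T]: ω = 3700.9470×35/89 = 1455.4286 rpm, dir flips to +; running = +1455.4286

+1455.4286 rpm (same as input, |ω| = 1455.4286 rpm)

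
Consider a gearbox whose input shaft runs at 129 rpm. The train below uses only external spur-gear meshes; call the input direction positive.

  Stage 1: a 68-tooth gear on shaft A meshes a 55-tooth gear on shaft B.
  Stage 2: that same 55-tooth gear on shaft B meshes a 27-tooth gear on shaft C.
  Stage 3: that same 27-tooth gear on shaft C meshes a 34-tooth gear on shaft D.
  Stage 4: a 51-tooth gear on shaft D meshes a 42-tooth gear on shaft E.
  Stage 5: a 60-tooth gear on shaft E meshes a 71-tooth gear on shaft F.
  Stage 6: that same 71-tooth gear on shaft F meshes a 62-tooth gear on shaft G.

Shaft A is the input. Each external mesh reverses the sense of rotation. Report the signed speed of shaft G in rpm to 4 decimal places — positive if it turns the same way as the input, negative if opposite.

Stage 1 [68T→55T]: ω = 129.0000×68/55 = 159.4909 rpm, dir flips to −; running = −159.4909
Stage 2 [55T→27T]: ω = 159.4909×55/27 = 324.8889 rpm, dir flips to +; running = +324.8889
Stage 3 [27T→34T]: ω = 324.8889×27/34 = 258.0000 rpm, dir flips to −; running = −258.0000
Stage 4 [51T→42T]: ω = 258.0000×51/42 = 313.2857 rpm, dir flips to +; running = +313.2857
Stage 5 [60T→71T]: ω = 313.2857×60/71 = 264.7485 rpm, dir flips to −; running = −264.7485
Stage 6 [71T→62T]: ω = 264.7485×71/62 = 303.1797 rpm, dir flips to +; running = +303.1797

+303.1797 rpm (same as input, |ω| = 303.1797 rpm)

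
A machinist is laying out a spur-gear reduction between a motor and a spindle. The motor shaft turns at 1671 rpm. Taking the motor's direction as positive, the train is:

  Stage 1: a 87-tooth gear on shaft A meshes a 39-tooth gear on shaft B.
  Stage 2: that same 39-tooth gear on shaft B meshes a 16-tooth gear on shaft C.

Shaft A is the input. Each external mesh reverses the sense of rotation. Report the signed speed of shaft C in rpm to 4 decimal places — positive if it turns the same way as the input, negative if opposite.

+9086.0625 rpm (same as input, |ω| = 9086.0625 rpm)

Stage 1 [87T→39T]: ω = 1671.0000×87/39 = 3727.6154 rpm, dir flips to −; running = −3727.6154
Stage 2 [39T→16T]: ω = 3727.6154×39/16 = 9086.0625 rpm, dir flips to +; running = +9086.0625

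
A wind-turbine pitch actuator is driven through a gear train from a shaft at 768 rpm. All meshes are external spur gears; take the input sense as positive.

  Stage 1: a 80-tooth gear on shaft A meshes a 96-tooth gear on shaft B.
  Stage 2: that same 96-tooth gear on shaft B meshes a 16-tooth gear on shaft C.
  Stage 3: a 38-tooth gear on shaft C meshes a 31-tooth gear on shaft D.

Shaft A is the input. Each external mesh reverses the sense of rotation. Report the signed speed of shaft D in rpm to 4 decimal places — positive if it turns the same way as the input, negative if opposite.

Stage 1 [80T→96T]: ω = 768.0000×80/96 = 640.0000 rpm, dir flips to −; running = −640.0000
Stage 2 [96T→16T]: ω = 640.0000×96/16 = 3840.0000 rpm, dir flips to +; running = +3840.0000
Stage 3 [38T→31T]: ω = 3840.0000×38/31 = 4707.0968 rpm, dir flips to −; running = −4707.0968

-4707.0968 rpm (opposite to input, |ω| = 4707.0968 rpm)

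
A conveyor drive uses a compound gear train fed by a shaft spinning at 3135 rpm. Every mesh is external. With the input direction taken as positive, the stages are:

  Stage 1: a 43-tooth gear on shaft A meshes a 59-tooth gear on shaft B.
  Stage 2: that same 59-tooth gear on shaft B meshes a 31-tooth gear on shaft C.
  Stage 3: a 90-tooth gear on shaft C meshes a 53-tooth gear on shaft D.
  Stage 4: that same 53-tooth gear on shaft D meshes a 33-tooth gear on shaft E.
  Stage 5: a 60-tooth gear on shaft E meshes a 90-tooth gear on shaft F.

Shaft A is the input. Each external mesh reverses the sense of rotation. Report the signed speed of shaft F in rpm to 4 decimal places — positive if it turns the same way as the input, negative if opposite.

-7906.4516 rpm (opposite to input, |ω| = 7906.4516 rpm)

Stage 1 [43T→59T]: ω = 3135.0000×43/59 = 2284.8305 rpm, dir flips to −; running = −2284.8305
Stage 2 [59T→31T]: ω = 2284.8305×59/31 = 4348.5484 rpm, dir flips to +; running = +4348.5484
Stage 3 [90T→53T]: ω = 4348.5484×90/53 = 7384.3274 rpm, dir flips to −; running = −7384.3274
Stage 4 [53T→33T]: ω = 7384.3274×53/33 = 11859.6774 rpm, dir flips to +; running = +11859.6774
Stage 5 [60T→90T]: ω = 11859.6774×60/90 = 7906.4516 rpm, dir flips to −; running = −7906.4516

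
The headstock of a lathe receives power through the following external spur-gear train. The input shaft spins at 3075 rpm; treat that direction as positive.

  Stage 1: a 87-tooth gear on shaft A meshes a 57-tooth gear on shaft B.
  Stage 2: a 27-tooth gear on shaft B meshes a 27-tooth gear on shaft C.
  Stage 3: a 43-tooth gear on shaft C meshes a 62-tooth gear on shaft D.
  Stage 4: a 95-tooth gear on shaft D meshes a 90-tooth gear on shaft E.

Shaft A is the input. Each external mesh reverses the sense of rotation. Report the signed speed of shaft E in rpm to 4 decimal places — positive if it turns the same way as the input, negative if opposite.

Stage 1 [87T→57T]: ω = 3075.0000×87/57 = 4693.4211 rpm, dir flips to −; running = −4693.4211
Stage 2 [27T→27T]: ω = 4693.4211×27/27 = 4693.4211 rpm, dir flips to +; running = +4693.4211
Stage 3 [43T→62T]: ω = 4693.4211×43/62 = 3255.1146 rpm, dir flips to −; running = −3255.1146
Stage 4 [95T→90T]: ω = 3255.1146×95/90 = 3435.9543 rpm, dir flips to +; running = +3435.9543

+3435.9543 rpm (same as input, |ω| = 3435.9543 rpm)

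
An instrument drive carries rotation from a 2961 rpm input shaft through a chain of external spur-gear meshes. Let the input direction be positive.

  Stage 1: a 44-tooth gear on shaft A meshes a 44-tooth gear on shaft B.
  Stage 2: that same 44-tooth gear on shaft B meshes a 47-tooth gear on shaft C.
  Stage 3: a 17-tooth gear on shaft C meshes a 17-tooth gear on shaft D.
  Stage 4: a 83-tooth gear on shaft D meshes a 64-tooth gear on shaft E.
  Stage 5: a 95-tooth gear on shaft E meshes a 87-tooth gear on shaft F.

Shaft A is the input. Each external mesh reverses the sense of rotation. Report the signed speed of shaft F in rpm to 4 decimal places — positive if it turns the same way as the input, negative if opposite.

Stage 1 [44T→44T]: ω = 2961.0000×44/44 = 2961.0000 rpm, dir flips to −; running = −2961.0000
Stage 2 [44T→47T]: ω = 2961.0000×44/47 = 2772.0000 rpm, dir flips to +; running = +2772.0000
Stage 3 [17T→17T]: ω = 2772.0000×17/17 = 2772.0000 rpm, dir flips to −; running = −2772.0000
Stage 4 [83T→64T]: ω = 2772.0000×83/64 = 3594.9375 rpm, dir flips to +; running = +3594.9375
Stage 5 [95T→87T]: ω = 3594.9375×95/87 = 3925.5065 rpm, dir flips to −; running = −3925.5065

-3925.5065 rpm (opposite to input, |ω| = 3925.5065 rpm)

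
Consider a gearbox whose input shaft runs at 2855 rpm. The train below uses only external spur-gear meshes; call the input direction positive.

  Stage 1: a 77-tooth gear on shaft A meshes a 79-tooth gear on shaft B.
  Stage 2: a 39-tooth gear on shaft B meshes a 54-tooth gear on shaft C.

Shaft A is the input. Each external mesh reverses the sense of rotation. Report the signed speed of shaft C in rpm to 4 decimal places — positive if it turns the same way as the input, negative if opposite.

Stage 1 [77T→79T]: ω = 2855.0000×77/79 = 2782.7215 rpm, dir flips to −; running = −2782.7215
Stage 2 [39T→54T]: ω = 2782.7215×39/54 = 2009.7433 rpm, dir flips to +; running = +2009.7433

+2009.7433 rpm (same as input, |ω| = 2009.7433 rpm)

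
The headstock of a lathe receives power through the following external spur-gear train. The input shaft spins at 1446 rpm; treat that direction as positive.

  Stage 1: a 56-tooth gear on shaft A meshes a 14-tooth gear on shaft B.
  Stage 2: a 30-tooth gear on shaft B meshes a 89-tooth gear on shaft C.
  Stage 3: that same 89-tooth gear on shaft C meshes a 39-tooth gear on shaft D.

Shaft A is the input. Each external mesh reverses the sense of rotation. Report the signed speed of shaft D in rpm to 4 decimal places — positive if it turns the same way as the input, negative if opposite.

-4449.2308 rpm (opposite to input, |ω| = 4449.2308 rpm)

Stage 1 [56T→14T]: ω = 1446.0000×56/14 = 5784.0000 rpm, dir flips to −; running = −5784.0000
Stage 2 [30T→89T]: ω = 5784.0000×30/89 = 1949.6629 rpm, dir flips to +; running = +1949.6629
Stage 3 [89T→39T]: ω = 1949.6629×89/39 = 4449.2308 rpm, dir flips to −; running = −4449.2308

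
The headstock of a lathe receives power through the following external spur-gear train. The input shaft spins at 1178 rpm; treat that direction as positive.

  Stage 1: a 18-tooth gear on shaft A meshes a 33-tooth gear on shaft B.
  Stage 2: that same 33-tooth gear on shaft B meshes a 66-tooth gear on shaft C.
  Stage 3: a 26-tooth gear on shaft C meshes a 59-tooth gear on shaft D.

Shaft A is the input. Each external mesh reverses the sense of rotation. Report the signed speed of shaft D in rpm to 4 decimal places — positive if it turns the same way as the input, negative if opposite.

Stage 1 [18T→33T]: ω = 1178.0000×18/33 = 642.5455 rpm, dir flips to −; running = −642.5455
Stage 2 [33T→66T]: ω = 642.5455×33/66 = 321.2727 rpm, dir flips to +; running = +321.2727
Stage 3 [26T→59T]: ω = 321.2727×26/59 = 141.5778 rpm, dir flips to −; running = −141.5778

-141.5778 rpm (opposite to input, |ω| = 141.5778 rpm)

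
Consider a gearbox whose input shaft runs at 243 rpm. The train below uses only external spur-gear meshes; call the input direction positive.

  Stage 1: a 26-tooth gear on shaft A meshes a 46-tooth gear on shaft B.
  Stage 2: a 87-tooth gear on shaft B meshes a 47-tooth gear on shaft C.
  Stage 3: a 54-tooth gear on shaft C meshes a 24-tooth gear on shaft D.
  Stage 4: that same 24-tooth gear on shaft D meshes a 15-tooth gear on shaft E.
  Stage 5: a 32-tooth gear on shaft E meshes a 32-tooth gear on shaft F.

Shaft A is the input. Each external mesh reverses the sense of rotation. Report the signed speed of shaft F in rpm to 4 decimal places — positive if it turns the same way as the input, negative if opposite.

Stage 1 [26T→46T]: ω = 243.0000×26/46 = 137.3478 rpm, dir flips to −; running = −137.3478
Stage 2 [87T→47T]: ω = 137.3478×87/47 = 254.2396 rpm, dir flips to +; running = +254.2396
Stage 3 [54T→24T]: ω = 254.2396×54/24 = 572.0391 rpm, dir flips to −; running = −572.0391
Stage 4 [24T→15T]: ω = 572.0391×24/15 = 915.2625 rpm, dir flips to +; running = +915.2625
Stage 5 [32T→32T]: ω = 915.2625×32/32 = 915.2625 rpm, dir flips to −; running = −915.2625

-915.2625 rpm (opposite to input, |ω| = 915.2625 rpm)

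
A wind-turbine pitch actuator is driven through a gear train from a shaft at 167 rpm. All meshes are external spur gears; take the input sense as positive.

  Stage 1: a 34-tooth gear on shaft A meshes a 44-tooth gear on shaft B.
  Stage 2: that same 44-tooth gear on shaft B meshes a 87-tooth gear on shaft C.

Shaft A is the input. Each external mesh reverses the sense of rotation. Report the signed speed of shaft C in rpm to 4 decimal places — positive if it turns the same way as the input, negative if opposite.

Stage 1 [34T→44T]: ω = 167.0000×34/44 = 129.0455 rpm, dir flips to −; running = −129.0455
Stage 2 [44T→87T]: ω = 129.0455×44/87 = 65.2644 rpm, dir flips to +; running = +65.2644

+65.2644 rpm (same as input, |ω| = 65.2644 rpm)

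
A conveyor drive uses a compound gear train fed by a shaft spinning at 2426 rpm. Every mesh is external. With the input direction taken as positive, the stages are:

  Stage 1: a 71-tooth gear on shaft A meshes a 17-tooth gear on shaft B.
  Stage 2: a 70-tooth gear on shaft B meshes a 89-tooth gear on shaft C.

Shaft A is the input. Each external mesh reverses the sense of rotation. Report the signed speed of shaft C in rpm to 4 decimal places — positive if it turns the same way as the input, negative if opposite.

Stage 1 [71T→17T]: ω = 2426.0000×71/17 = 10132.1176 rpm, dir flips to −; running = −10132.1176
Stage 2 [70T→89T]: ω = 10132.1176×70/89 = 7969.0813 rpm, dir flips to +; running = +7969.0813

+7969.0813 rpm (same as input, |ω| = 7969.0813 rpm)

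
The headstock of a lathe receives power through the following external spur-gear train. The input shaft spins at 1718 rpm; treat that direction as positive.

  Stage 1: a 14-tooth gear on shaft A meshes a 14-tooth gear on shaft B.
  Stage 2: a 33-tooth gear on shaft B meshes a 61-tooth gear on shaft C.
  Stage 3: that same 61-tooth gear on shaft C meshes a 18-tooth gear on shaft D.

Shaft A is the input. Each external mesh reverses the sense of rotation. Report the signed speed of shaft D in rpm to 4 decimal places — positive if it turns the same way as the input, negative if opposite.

-3149.6667 rpm (opposite to input, |ω| = 3149.6667 rpm)

Stage 1 [14T→14T]: ω = 1718.0000×14/14 = 1718.0000 rpm, dir flips to −; running = −1718.0000
Stage 2 [33T→61T]: ω = 1718.0000×33/61 = 929.4098 rpm, dir flips to +; running = +929.4098
Stage 3 [61T→18T]: ω = 929.4098×61/18 = 3149.6667 rpm, dir flips to −; running = −3149.6667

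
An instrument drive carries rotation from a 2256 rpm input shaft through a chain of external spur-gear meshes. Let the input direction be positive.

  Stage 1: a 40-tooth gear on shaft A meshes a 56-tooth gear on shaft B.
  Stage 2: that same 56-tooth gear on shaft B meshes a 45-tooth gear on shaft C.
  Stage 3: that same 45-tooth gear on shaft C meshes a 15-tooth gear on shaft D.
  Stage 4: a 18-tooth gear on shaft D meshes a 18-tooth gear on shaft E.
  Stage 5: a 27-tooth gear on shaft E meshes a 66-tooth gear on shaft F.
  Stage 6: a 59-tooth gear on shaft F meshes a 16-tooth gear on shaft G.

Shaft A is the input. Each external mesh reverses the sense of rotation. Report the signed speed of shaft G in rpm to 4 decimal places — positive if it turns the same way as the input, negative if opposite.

+9075.2727 rpm (same as input, |ω| = 9075.2727 rpm)

Stage 1 [40T→56T]: ω = 2256.0000×40/56 = 1611.4286 rpm, dir flips to −; running = −1611.4286
Stage 2 [56T→45T]: ω = 1611.4286×56/45 = 2005.3333 rpm, dir flips to +; running = +2005.3333
Stage 3 [45T→15T]: ω = 2005.3333×45/15 = 6016.0000 rpm, dir flips to −; running = −6016.0000
Stage 4 [18T→18T]: ω = 6016.0000×18/18 = 6016.0000 rpm, dir flips to +; running = +6016.0000
Stage 5 [27T→66T]: ω = 6016.0000×27/66 = 2461.0909 rpm, dir flips to −; running = −2461.0909
Stage 6 [59T→16T]: ω = 2461.0909×59/16 = 9075.2727 rpm, dir flips to +; running = +9075.2727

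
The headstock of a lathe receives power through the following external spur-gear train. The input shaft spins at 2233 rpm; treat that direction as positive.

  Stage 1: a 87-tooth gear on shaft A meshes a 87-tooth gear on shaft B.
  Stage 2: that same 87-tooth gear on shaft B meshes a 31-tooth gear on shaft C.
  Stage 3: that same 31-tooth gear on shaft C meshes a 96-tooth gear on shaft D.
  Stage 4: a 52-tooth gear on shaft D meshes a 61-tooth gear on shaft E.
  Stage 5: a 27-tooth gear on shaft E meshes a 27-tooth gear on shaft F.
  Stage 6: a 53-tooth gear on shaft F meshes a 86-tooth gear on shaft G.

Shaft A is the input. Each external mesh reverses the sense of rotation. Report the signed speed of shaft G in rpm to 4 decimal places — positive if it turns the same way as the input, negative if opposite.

+1063.1332 rpm (same as input, |ω| = 1063.1332 rpm)

Stage 1 [87T→87T]: ω = 2233.0000×87/87 = 2233.0000 rpm, dir flips to −; running = −2233.0000
Stage 2 [87T→31T]: ω = 2233.0000×87/31 = 6266.8065 rpm, dir flips to +; running = +6266.8065
Stage 3 [31T→96T]: ω = 6266.8065×31/96 = 2023.6562 rpm, dir flips to −; running = −2023.6562
Stage 4 [52T→61T]: ω = 2023.6562×52/61 = 1725.0840 rpm, dir flips to +; running = +1725.0840
Stage 5 [27T→27T]: ω = 1725.0840×27/27 = 1725.0840 rpm, dir flips to −; running = −1725.0840
Stage 6 [53T→86T]: ω = 1725.0840×53/86 = 1063.1332 rpm, dir flips to +; running = +1063.1332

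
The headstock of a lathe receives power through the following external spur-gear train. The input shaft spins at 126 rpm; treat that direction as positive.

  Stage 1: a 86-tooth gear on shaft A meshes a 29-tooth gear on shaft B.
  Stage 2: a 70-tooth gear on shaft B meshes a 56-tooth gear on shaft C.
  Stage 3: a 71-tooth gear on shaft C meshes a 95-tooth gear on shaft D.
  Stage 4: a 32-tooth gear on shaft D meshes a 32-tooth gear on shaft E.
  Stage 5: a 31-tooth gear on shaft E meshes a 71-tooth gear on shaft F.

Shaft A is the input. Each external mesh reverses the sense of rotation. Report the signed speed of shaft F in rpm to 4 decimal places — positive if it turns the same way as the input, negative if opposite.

Stage 1 [86T→29T]: ω = 126.0000×86/29 = 373.6552 rpm, dir flips to −; running = −373.6552
Stage 2 [70T→56T]: ω = 373.6552×70/56 = 467.0690 rpm, dir flips to +; running = +467.0690
Stage 3 [71T→95T]: ω = 467.0690×71/95 = 349.0726 rpm, dir flips to −; running = −349.0726
Stage 4 [32T→32T]: ω = 349.0726×32/32 = 349.0726 rpm, dir flips to +; running = +349.0726
Stage 5 [31T→71T]: ω = 349.0726×31/71 = 152.4120 rpm, dir flips to −; running = −152.4120

-152.4120 rpm (opposite to input, |ω| = 152.4120 rpm)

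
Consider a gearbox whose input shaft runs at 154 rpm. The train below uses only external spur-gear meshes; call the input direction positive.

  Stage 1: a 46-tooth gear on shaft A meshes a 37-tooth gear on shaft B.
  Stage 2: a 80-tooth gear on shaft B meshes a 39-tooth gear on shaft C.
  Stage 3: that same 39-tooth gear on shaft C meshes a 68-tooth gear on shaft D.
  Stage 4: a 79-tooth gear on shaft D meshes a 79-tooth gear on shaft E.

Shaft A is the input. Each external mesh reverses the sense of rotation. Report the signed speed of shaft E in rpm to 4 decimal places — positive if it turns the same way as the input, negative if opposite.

+225.2464 rpm (same as input, |ω| = 225.2464 rpm)

Stage 1 [46T→37T]: ω = 154.0000×46/37 = 191.4595 rpm, dir flips to −; running = −191.4595
Stage 2 [80T→39T]: ω = 191.4595×80/39 = 392.7374 rpm, dir flips to +; running = +392.7374
Stage 3 [39T→68T]: ω = 392.7374×39/68 = 225.2464 rpm, dir flips to −; running = −225.2464
Stage 4 [79T→79T]: ω = 225.2464×79/79 = 225.2464 rpm, dir flips to +; running = +225.2464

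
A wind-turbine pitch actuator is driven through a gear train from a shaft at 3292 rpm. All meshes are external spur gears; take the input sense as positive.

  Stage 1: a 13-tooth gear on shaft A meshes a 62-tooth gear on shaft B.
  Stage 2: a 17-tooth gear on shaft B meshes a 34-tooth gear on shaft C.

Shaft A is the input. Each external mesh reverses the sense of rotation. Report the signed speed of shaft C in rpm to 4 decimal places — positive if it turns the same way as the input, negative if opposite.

+345.1290 rpm (same as input, |ω| = 345.1290 rpm)

Stage 1 [13T→62T]: ω = 3292.0000×13/62 = 690.2581 rpm, dir flips to −; running = −690.2581
Stage 2 [17T→34T]: ω = 690.2581×17/34 = 345.1290 rpm, dir flips to +; running = +345.1290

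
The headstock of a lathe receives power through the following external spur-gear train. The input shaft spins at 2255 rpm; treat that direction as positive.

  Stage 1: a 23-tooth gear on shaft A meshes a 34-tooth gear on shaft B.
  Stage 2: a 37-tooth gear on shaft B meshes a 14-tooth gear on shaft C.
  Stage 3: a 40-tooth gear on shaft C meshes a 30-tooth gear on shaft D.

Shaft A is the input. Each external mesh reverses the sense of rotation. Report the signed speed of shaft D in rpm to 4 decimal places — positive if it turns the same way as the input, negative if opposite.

-5375.3641 rpm (opposite to input, |ω| = 5375.3641 rpm)

Stage 1 [23T→34T]: ω = 2255.0000×23/34 = 1525.4412 rpm, dir flips to −; running = −1525.4412
Stage 2 [37T→14T]: ω = 1525.4412×37/14 = 4031.5231 rpm, dir flips to +; running = +4031.5231
Stage 3 [40T→30T]: ω = 4031.5231×40/30 = 5375.3641 rpm, dir flips to −; running = −5375.3641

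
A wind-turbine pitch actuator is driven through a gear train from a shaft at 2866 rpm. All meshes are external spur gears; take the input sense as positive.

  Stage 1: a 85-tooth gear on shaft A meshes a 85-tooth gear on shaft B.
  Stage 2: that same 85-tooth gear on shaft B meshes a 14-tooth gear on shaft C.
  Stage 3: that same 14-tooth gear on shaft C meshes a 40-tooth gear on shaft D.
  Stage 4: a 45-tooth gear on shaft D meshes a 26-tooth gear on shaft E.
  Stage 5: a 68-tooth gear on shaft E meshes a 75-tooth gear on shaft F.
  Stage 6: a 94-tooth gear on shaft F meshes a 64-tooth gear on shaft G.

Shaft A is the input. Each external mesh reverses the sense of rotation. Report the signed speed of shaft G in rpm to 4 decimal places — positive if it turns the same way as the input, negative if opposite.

+14036.8550 rpm (same as input, |ω| = 14036.8550 rpm)

Stage 1 [85T→85T]: ω = 2866.0000×85/85 = 2866.0000 rpm, dir flips to −; running = −2866.0000
Stage 2 [85T→14T]: ω = 2866.0000×85/14 = 17400.7143 rpm, dir flips to +; running = +17400.7143
Stage 3 [14T→40T]: ω = 17400.7143×14/40 = 6090.2500 rpm, dir flips to −; running = −6090.2500
Stage 4 [45T→26T]: ω = 6090.2500×45/26 = 10540.8173 rpm, dir flips to +; running = +10540.8173
Stage 5 [68T→75T]: ω = 10540.8173×68/75 = 9557.0077 rpm, dir flips to −; running = −9557.0077
Stage 6 [94T→64T]: ω = 9557.0077×94/64 = 14036.8550 rpm, dir flips to +; running = +14036.8550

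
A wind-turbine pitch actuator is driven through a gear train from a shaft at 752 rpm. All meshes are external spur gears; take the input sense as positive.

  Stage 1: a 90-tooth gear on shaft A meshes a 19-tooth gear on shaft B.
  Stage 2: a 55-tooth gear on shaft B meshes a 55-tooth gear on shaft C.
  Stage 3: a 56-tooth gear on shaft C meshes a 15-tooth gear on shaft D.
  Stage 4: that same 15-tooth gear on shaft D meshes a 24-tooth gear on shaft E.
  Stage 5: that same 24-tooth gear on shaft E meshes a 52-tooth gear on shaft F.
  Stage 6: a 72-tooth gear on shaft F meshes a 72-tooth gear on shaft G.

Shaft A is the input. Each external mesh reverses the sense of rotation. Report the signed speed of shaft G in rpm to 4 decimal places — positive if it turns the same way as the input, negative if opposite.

+3836.1134 rpm (same as input, |ω| = 3836.1134 rpm)

Stage 1 [90T→19T]: ω = 752.0000×90/19 = 3562.1053 rpm, dir flips to −; running = −3562.1053
Stage 2 [55T→55T]: ω = 3562.1053×55/55 = 3562.1053 rpm, dir flips to +; running = +3562.1053
Stage 3 [56T→15T]: ω = 3562.1053×56/15 = 13298.5263 rpm, dir flips to −; running = −13298.5263
Stage 4 [15T→24T]: ω = 13298.5263×15/24 = 8311.5789 rpm, dir flips to +; running = +8311.5789
Stage 5 [24T→52T]: ω = 8311.5789×24/52 = 3836.1134 rpm, dir flips to −; running = −3836.1134
Stage 6 [72T→72T]: ω = 3836.1134×72/72 = 3836.1134 rpm, dir flips to +; running = +3836.1134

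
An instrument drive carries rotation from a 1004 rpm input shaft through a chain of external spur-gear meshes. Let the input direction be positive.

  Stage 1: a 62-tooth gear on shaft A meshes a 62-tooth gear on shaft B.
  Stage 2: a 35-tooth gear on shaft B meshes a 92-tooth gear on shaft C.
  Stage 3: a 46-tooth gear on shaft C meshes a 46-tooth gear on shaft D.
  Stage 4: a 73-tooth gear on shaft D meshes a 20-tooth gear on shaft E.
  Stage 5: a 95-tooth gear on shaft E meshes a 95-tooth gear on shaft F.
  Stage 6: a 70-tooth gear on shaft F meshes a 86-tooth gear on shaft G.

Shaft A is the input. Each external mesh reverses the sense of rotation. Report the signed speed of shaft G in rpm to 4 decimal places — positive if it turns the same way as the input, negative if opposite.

Stage 1 [62T→62T]: ω = 1004.0000×62/62 = 1004.0000 rpm, dir flips to −; running = −1004.0000
Stage 2 [35T→92T]: ω = 1004.0000×35/92 = 381.9565 rpm, dir flips to +; running = +381.9565
Stage 3 [46T→46T]: ω = 381.9565×46/46 = 381.9565 rpm, dir flips to −; running = −381.9565
Stage 4 [73T→20T]: ω = 381.9565×73/20 = 1394.1413 rpm, dir flips to +; running = +1394.1413
Stage 5 [95T→95T]: ω = 1394.1413×95/95 = 1394.1413 rpm, dir flips to −; running = −1394.1413
Stage 6 [70T→86T]: ω = 1394.1413×70/86 = 1134.7662 rpm, dir flips to +; running = +1134.7662

+1134.7662 rpm (same as input, |ω| = 1134.7662 rpm)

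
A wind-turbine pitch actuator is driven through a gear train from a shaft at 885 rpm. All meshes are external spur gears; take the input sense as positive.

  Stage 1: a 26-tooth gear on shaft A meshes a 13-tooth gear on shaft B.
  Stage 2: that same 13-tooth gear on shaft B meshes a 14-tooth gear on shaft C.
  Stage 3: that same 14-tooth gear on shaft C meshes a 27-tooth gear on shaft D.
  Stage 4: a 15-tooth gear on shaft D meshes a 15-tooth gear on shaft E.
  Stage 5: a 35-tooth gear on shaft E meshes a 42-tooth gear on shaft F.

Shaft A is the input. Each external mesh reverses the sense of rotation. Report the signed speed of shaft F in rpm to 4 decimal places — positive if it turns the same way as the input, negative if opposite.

-710.1852 rpm (opposite to input, |ω| = 710.1852 rpm)

Stage 1 [26T→13T]: ω = 885.0000×26/13 = 1770.0000 rpm, dir flips to −; running = −1770.0000
Stage 2 [13T→14T]: ω = 1770.0000×13/14 = 1643.5714 rpm, dir flips to +; running = +1643.5714
Stage 3 [14T→27T]: ω = 1643.5714×14/27 = 852.2222 rpm, dir flips to −; running = −852.2222
Stage 4 [15T→15T]: ω = 852.2222×15/15 = 852.2222 rpm, dir flips to +; running = +852.2222
Stage 5 [35T→42T]: ω = 852.2222×35/42 = 710.1852 rpm, dir flips to −; running = −710.1852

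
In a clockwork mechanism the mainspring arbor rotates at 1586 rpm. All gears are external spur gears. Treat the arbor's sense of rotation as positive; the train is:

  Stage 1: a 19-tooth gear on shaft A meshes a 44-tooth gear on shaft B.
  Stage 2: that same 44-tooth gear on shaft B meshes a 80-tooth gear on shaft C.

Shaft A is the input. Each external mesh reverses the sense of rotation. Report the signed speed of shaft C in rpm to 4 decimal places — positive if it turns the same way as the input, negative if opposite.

+376.6750 rpm (same as input, |ω| = 376.6750 rpm)

Stage 1 [19T→44T]: ω = 1586.0000×19/44 = 684.8636 rpm, dir flips to −; running = −684.8636
Stage 2 [44T→80T]: ω = 684.8636×44/80 = 376.6750 rpm, dir flips to +; running = +376.6750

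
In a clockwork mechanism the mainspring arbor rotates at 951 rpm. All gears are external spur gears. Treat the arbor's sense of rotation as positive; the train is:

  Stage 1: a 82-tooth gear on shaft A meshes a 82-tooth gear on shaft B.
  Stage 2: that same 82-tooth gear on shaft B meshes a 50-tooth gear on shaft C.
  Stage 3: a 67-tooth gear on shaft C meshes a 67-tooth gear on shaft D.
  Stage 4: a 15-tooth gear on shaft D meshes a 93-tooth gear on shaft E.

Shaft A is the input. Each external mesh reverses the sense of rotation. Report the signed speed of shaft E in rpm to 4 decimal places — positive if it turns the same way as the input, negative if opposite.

Stage 1 [82T→82T]: ω = 951.0000×82/82 = 951.0000 rpm, dir flips to −; running = −951.0000
Stage 2 [82T→50T]: ω = 951.0000×82/50 = 1559.6400 rpm, dir flips to +; running = +1559.6400
Stage 3 [67T→67T]: ω = 1559.6400×67/67 = 1559.6400 rpm, dir flips to −; running = −1559.6400
Stage 4 [15T→93T]: ω = 1559.6400×15/93 = 251.5548 rpm, dir flips to +; running = +251.5548

+251.5548 rpm (same as input, |ω| = 251.5548 rpm)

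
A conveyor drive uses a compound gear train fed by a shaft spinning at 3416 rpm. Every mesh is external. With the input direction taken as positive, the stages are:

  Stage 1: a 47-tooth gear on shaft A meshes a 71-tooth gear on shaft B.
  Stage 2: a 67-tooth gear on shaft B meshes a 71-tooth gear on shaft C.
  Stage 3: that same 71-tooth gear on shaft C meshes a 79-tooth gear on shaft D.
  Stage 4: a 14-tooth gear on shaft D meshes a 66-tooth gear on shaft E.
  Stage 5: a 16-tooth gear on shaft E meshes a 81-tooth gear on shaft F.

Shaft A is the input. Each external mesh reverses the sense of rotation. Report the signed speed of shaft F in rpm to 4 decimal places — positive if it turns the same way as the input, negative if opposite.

Stage 1 [47T→71T]: ω = 3416.0000×47/71 = 2261.2958 rpm, dir flips to −; running = −2261.2958
Stage 2 [67T→71T]: ω = 2261.2958×67/71 = 2133.8988 rpm, dir flips to +; running = +2133.8988
Stage 3 [71T→79T]: ω = 2133.8988×71/79 = 1917.8078 rpm, dir flips to −; running = −1917.8078
Stage 4 [14T→66T]: ω = 1917.8078×14/66 = 406.8077 rpm, dir flips to +; running = +406.8077
Stage 5 [16T→81T]: ω = 406.8077×16/81 = 80.3571 rpm, dir flips to −; running = −80.3571

-80.3571 rpm (opposite to input, |ω| = 80.3571 rpm)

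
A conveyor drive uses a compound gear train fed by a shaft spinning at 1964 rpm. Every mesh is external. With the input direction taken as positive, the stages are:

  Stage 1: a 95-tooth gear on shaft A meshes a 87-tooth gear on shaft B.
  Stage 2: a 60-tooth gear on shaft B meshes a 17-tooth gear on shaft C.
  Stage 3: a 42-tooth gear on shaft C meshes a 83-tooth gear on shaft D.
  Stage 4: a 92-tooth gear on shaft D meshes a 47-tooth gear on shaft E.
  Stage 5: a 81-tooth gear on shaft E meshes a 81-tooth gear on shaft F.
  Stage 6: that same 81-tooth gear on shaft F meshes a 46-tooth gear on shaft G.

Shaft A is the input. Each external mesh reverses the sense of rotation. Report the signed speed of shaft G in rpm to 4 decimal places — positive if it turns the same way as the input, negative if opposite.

Stage 1 [95T→87T]: ω = 1964.0000×95/87 = 2144.5977 rpm, dir flips to −; running = −2144.5977
Stage 2 [60T→17T]: ω = 2144.5977×60/17 = 7569.1684 rpm, dir flips to +; running = +7569.1684
Stage 3 [42T→83T]: ω = 7569.1684×42/83 = 3830.1816 rpm, dir flips to −; running = −3830.1816
Stage 4 [92T→47T]: ω = 3830.1816×92/47 = 7497.3767 rpm, dir flips to +; running = +7497.3767
Stage 5 [81T→81T]: ω = 7497.3767×81/81 = 7497.3767 rpm, dir flips to −; running = −7497.3767
Stage 6 [81T→46T]: ω = 7497.3767×81/46 = 13201.9025 rpm, dir flips to +; running = +13201.9025

+13201.9025 rpm (same as input, |ω| = 13201.9025 rpm)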